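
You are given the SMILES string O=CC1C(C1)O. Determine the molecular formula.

C4H6O2

Walk through each heavy atom and fill implicit hydrogens from standard valence (C 4, N 3, O 2, S 2, halogen 1):
  atom 1: O, bond orders sum to 2 (valence 2) → 0 H
  atom 2: C, bond orders sum to 3 (valence 4) → 1 H
  atom 3: C, bond orders sum to 3 (valence 4) → 1 H
  atom 4: C, bond orders sum to 3 (valence 4) → 1 H
  atom 5: C, bond orders sum to 2 (valence 4) → 2 H
  atom 6: O, bond orders sum to 1 (valence 2) → 1 H
Totals → C:4, H:6, O:2.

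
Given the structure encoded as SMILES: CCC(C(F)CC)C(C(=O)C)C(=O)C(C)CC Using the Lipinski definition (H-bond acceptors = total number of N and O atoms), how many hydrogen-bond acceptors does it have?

N atoms: 0; O atoms: 2.
Lipinski HBA = 0 + 2 = 2.

2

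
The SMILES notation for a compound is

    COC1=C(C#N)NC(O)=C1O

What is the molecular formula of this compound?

Walk through each heavy atom and fill implicit hydrogens from standard valence (C 4, N 3, O 2, S 2, halogen 1):
  atom 1: C, bond orders sum to 1 (valence 4) → 3 H
  atom 2: O, bond orders sum to 2 (valence 2) → 0 H
  atom 3: C, bond orders sum to 4 (valence 4) → 0 H
  atom 4: C, bond orders sum to 4 (valence 4) → 0 H
  atom 5: C, bond orders sum to 4 (valence 4) → 0 H
  atom 6: N, bond orders sum to 3 (valence 3) → 0 H
  atom 7: N, bond orders sum to 2 (valence 3) → 1 H
  atom 8: C, bond orders sum to 4 (valence 4) → 0 H
  atom 9: O, bond orders sum to 1 (valence 2) → 1 H
  atom 10: C, bond orders sum to 4 (valence 4) → 0 H
  atom 11: O, bond orders sum to 1 (valence 2) → 1 H
Totals → C:6, H:6, N:2, O:3.
In Hill order: C6H6N2O3.

C6H6N2O3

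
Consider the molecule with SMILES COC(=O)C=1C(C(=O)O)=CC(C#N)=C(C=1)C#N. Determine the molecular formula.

Walk through each heavy atom and fill implicit hydrogens from standard valence (C 4, N 3, O 2, S 2, halogen 1):
  atom 1: C, bond orders sum to 1 (valence 4) → 3 H
  atom 2: O, bond orders sum to 2 (valence 2) → 0 H
  atom 3: C, bond orders sum to 4 (valence 4) → 0 H
  atom 4: O, bond orders sum to 2 (valence 2) → 0 H
  atom 5: C, bond orders sum to 4 (valence 4) → 0 H
  atom 6: C, bond orders sum to 4 (valence 4) → 0 H
  atom 7: C, bond orders sum to 4 (valence 4) → 0 H
  atom 8: O, bond orders sum to 2 (valence 2) → 0 H
  atom 9: O, bond orders sum to 1 (valence 2) → 1 H
  atom 10: C, bond orders sum to 3 (valence 4) → 1 H
  atom 11: C, bond orders sum to 4 (valence 4) → 0 H
  atom 12: C, bond orders sum to 4 (valence 4) → 0 H
  atom 13: N, bond orders sum to 3 (valence 3) → 0 H
  atom 14: C, bond orders sum to 4 (valence 4) → 0 H
  atom 15: C, bond orders sum to 3 (valence 4) → 1 H
  atom 16: C, bond orders sum to 4 (valence 4) → 0 H
  atom 17: N, bond orders sum to 3 (valence 3) → 0 H
Totals → C:11, H:6, N:2, O:4.

C11H6N2O4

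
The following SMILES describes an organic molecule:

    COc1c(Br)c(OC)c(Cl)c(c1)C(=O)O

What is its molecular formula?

C9H8BrClO4

Walk through each heavy atom and fill implicit hydrogens from standard valence (C 4, N 3, O 2, S 2, halogen 1); for lowercase aromatic atoms, an aromatic c carries 1 H when it has two neighbours and 0 H with three, and aromatic n carries 0 H:
  atom 1: C, bond orders sum to 1 (valence 4) → 3 H
  atom 2: O, bond orders sum to 2 (valence 2) → 0 H
  atom 3: aromatic c, 3 neighbours → 0 H
  atom 4: aromatic c, 3 neighbours → 0 H
  atom 5: Br (halogen, monovalent) → 0 H
  atom 6: aromatic c, 3 neighbours → 0 H
  atom 7: O, bond orders sum to 2 (valence 2) → 0 H
  atom 8: C, bond orders sum to 1 (valence 4) → 3 H
  atom 9: aromatic c, 3 neighbours → 0 H
  atom 10: Cl (halogen, monovalent) → 0 H
  atom 11: aromatic c, 3 neighbours → 0 H
  atom 12: aromatic c, 2 neighbours → 1 H
  atom 13: C, bond orders sum to 4 (valence 4) → 0 H
  atom 14: O, bond orders sum to 2 (valence 2) → 0 H
  atom 15: O, bond orders sum to 1 (valence 2) → 1 H
Totals → C:9, H:8, Br:1, Cl:1, O:4.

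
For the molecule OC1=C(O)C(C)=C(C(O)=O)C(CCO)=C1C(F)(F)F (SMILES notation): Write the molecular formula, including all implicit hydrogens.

C11H11F3O5

Walk through each heavy atom and fill implicit hydrogens from standard valence (C 4, N 3, O 2, S 2, halogen 1):
  atom 1: O, bond orders sum to 1 (valence 2) → 1 H
  atom 2: C, bond orders sum to 4 (valence 4) → 0 H
  atom 3: C, bond orders sum to 4 (valence 4) → 0 H
  atom 4: O, bond orders sum to 1 (valence 2) → 1 H
  atom 5: C, bond orders sum to 4 (valence 4) → 0 H
  atom 6: C, bond orders sum to 1 (valence 4) → 3 H
  atom 7: C, bond orders sum to 4 (valence 4) → 0 H
  atom 8: C, bond orders sum to 4 (valence 4) → 0 H
  atom 9: O, bond orders sum to 1 (valence 2) → 1 H
  atom 10: O, bond orders sum to 2 (valence 2) → 0 H
  atom 11: C, bond orders sum to 4 (valence 4) → 0 H
  atom 12: C, bond orders sum to 2 (valence 4) → 2 H
  atom 13: C, bond orders sum to 2 (valence 4) → 2 H
  atom 14: O, bond orders sum to 1 (valence 2) → 1 H
  atom 15: C, bond orders sum to 4 (valence 4) → 0 H
  atom 16: C, bond orders sum to 4 (valence 4) → 0 H
  atom 17: F (halogen, monovalent) → 0 H
  atom 18: F (halogen, monovalent) → 0 H
  atom 19: F (halogen, monovalent) → 0 H
Totals → C:11, H:11, F:3, O:5.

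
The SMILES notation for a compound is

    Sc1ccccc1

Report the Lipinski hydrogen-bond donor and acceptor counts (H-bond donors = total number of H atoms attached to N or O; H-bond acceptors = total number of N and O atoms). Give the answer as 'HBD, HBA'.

Donors: find every N or O and count the H atoms it carries.
  (no N or O atoms present)
Lipinski HBD = 0.
Acceptors: N atoms = 0, O atoms = 0 → HBA = 0.

0, 0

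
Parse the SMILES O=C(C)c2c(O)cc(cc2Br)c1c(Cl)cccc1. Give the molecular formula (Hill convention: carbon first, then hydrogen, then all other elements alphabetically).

Walk through each heavy atom and fill implicit hydrogens from standard valence (C 4, N 3, O 2, S 2, halogen 1); for lowercase aromatic atoms, an aromatic c carries 1 H when it has two neighbours and 0 H with three, and aromatic n carries 0 H:
  atom 1: O, bond orders sum to 2 (valence 2) → 0 H
  atom 2: C, bond orders sum to 4 (valence 4) → 0 H
  atom 3: C, bond orders sum to 1 (valence 4) → 3 H
  atom 4: aromatic c, 3 neighbours → 0 H
  atom 5: aromatic c, 3 neighbours → 0 H
  atom 6: O, bond orders sum to 1 (valence 2) → 1 H
  atom 7: aromatic c, 2 neighbours → 1 H
  atom 8: aromatic c, 3 neighbours → 0 H
  atom 9: aromatic c, 2 neighbours → 1 H
  atom 10: aromatic c, 3 neighbours → 0 H
  atom 11: Br (halogen, monovalent) → 0 H
  atom 12: aromatic c, 3 neighbours → 0 H
  atom 13: aromatic c, 3 neighbours → 0 H
  atom 14: Cl (halogen, monovalent) → 0 H
  atom 15: aromatic c, 2 neighbours → 1 H
  atom 16: aromatic c, 2 neighbours → 1 H
  atom 17: aromatic c, 2 neighbours → 1 H
  atom 18: aromatic c, 2 neighbours → 1 H
Totals → C:14, H:10, Br:1, Cl:1, O:2.

C14H10BrClO2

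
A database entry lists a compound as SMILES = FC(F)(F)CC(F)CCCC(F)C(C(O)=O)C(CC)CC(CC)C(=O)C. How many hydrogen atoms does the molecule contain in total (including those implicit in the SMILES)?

Walk through each heavy atom and fill implicit hydrogens from standard valence (C 4, N 3, O 2, S 2, halogen 1):
  atom 1: F (halogen, monovalent) → 0 H
  atom 2: C, bond orders sum to 4 (valence 4) → 0 H
  atom 3: F (halogen, monovalent) → 0 H
  atom 4: F (halogen, monovalent) → 0 H
  atom 5: C, bond orders sum to 2 (valence 4) → 2 H
  atom 6: C, bond orders sum to 3 (valence 4) → 1 H
  atom 7: F (halogen, monovalent) → 0 H
  atom 8: C, bond orders sum to 2 (valence 4) → 2 H
  atom 9: C, bond orders sum to 2 (valence 4) → 2 H
  atom 10: C, bond orders sum to 2 (valence 4) → 2 H
  atom 11: C, bond orders sum to 3 (valence 4) → 1 H
  atom 12: F (halogen, monovalent) → 0 H
  atom 13: C, bond orders sum to 3 (valence 4) → 1 H
  atom 14: C, bond orders sum to 4 (valence 4) → 0 H
  atom 15: O, bond orders sum to 1 (valence 2) → 1 H
  atom 16: O, bond orders sum to 2 (valence 2) → 0 H
  atom 17: C, bond orders sum to 3 (valence 4) → 1 H
  atom 18: C, bond orders sum to 2 (valence 4) → 2 H
  atom 19: C, bond orders sum to 1 (valence 4) → 3 H
  atom 20: C, bond orders sum to 2 (valence 4) → 2 H
  atom 21: C, bond orders sum to 3 (valence 4) → 1 H
  atom 22: C, bond orders sum to 2 (valence 4) → 2 H
  atom 23: C, bond orders sum to 1 (valence 4) → 3 H
  atom 24: C, bond orders sum to 4 (valence 4) → 0 H
  atom 25: O, bond orders sum to 2 (valence 2) → 0 H
  atom 26: C, bond orders sum to 1 (valence 4) → 3 H
Total hydrogens: 29.

29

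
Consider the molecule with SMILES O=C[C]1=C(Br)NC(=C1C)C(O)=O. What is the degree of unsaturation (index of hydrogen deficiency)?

5

Molecular formula: C7H6BrNO3.
DoU = (2C + 2 + N − H − X) / 2, where X is the halogen count and O/S are ignored.
    = (2·7 + 2 + 1 − 6 − 1) / 2 = 10 / 2 = 5.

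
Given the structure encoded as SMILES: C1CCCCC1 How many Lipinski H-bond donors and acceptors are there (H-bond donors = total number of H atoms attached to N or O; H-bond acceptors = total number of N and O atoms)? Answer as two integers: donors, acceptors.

0, 0

Donors: find every N or O and count the H atoms it carries.
  (no N or O atoms present)
Lipinski HBD = 0.
Acceptors: N atoms = 0, O atoms = 0 → HBA = 0.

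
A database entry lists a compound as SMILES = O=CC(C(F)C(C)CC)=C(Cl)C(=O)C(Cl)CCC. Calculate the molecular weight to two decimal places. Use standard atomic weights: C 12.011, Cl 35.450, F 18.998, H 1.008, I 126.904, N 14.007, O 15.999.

297.19 g/mol

First, the molecular formula is C13H19Cl2FO2 (counting implicit H from valence).
  C: 13 × 12.011 = 156.143
  Cl: 2 × 35.450 = 70.900
  F: 1 × 18.998 = 18.998
  H: 19 × 1.008 = 19.152
  O: 2 × 15.999 = 31.998
Sum: 13×12.011 + 2×35.450 + 1×18.998 + 19×1.008 + 2×15.999 = 297.191 → 297.19 g/mol.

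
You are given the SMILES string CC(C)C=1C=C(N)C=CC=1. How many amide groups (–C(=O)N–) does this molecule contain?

Scan the SMILES for the amide motif — none present.
Groups that are present: 1 primary amine.

0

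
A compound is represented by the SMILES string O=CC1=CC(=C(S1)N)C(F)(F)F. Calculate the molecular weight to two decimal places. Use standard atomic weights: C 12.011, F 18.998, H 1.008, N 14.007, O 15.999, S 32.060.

First, the molecular formula is C6H4F3NOS (counting implicit H from valence).
  C: 6 × 12.011 = 72.066
  F: 3 × 18.998 = 56.994
  H: 4 × 1.008 = 4.032
  N: 1 × 14.007 = 14.007
  O: 1 × 15.999 = 15.999
  S: 1 × 32.060 = 32.060
Sum: 6×12.011 + 3×18.998 + 4×1.008 + 1×14.007 + 1×15.999 + 1×32.060 = 195.158 → 195.16 g/mol.

195.16 g/mol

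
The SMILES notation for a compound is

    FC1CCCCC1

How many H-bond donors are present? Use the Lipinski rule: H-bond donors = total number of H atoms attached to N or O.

0

Donors: find every N or O and count the H atoms it carries.
  (no N or O atoms present)
Lipinski HBD = 0.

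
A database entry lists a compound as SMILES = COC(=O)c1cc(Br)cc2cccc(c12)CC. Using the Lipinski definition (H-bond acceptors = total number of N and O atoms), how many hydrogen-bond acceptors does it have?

2

N atoms: 0; O atoms: 2.
Lipinski HBA = 0 + 2 = 2.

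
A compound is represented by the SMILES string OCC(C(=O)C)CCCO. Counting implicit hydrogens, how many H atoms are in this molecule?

14

Walk through each heavy atom and fill implicit hydrogens from standard valence (C 4, N 3, O 2, S 2, halogen 1):
  atom 1: O, bond orders sum to 1 (valence 2) → 1 H
  atom 2: C, bond orders sum to 2 (valence 4) → 2 H
  atom 3: C, bond orders sum to 3 (valence 4) → 1 H
  atom 4: C, bond orders sum to 4 (valence 4) → 0 H
  atom 5: O, bond orders sum to 2 (valence 2) → 0 H
  atom 6: C, bond orders sum to 1 (valence 4) → 3 H
  atom 7: C, bond orders sum to 2 (valence 4) → 2 H
  atom 8: C, bond orders sum to 2 (valence 4) → 2 H
  atom 9: C, bond orders sum to 2 (valence 4) → 2 H
  atom 10: O, bond orders sum to 1 (valence 2) → 1 H
Total hydrogens: 14.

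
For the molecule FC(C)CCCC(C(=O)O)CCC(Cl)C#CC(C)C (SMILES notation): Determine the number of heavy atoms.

19

Every atom symbol written in the SMILES (organic subset) is one heavy atom; implicit H are not written.
Heavy atoms by element → C:15, Cl:1, F:1, O:2.
Total: 19.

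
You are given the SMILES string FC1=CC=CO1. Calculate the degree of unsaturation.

3

Degree of unsaturation = (number of rings) + (number of π bonds).
Ring closures in the SMILES: 1.
π bonds: 2 double bonds (each 1 DoU) → 2 DoU from unsaturation.
Total DoU = 1 + 2 = 3.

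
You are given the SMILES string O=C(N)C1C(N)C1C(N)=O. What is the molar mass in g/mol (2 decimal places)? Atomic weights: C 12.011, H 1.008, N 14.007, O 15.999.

First, the molecular formula is C5H9N3O2 (counting implicit H from valence).
  C: 5 × 12.011 = 60.055
  H: 9 × 1.008 = 9.072
  N: 3 × 14.007 = 42.021
  O: 2 × 15.999 = 31.998
Sum: 5×12.011 + 9×1.008 + 3×14.007 + 2×15.999 = 143.146 → 143.15 g/mol.

143.15 g/mol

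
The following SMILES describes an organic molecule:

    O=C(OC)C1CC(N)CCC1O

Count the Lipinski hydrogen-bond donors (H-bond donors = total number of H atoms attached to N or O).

3

Donors: find every N or O and count the H atoms it carries.
  atom 1 (O): bond orders sum to 2 → 0 H
  atom 3 (O): bond orders sum to 2 → 0 H
  atom 8 (N): bond orders sum to 1 → 2 H
  atom 12 (O): bond orders sum to 1 → 1 H
Lipinski HBD = 3.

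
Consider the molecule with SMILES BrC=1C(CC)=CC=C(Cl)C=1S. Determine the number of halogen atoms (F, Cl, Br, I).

Halogen atoms appear at heavy-atom positions 1, 9 (1×Br, 1×Cl).
Other groups present: 1 thiol.
Halogen count: 2.

2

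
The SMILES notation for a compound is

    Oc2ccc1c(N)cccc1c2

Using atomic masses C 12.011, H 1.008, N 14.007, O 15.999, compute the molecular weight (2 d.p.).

159.19 g/mol

First, the molecular formula is C10H9NO (counting implicit H from valence).
  C: 10 × 12.011 = 120.110
  H: 9 × 1.008 = 9.072
  N: 1 × 14.007 = 14.007
  O: 1 × 15.999 = 15.999
Sum: 10×12.011 + 9×1.008 + 1×14.007 + 1×15.999 = 159.188 → 159.19 g/mol.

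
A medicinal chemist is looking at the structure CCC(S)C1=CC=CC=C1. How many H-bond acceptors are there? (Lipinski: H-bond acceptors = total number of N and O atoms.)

0

N atoms: 0; O atoms: 0.
Lipinski HBA = 0 + 0 = 0.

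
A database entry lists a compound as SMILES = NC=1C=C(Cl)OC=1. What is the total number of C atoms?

Count every carbon token in the SMILES (each C, including those in ring-closure positions and inside branches).
Carbon count: 4.

4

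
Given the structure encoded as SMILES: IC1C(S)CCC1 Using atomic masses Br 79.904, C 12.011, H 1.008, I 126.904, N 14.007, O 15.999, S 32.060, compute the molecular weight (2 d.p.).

228.09 g/mol

First, the molecular formula is C5H9IS (counting implicit H from valence).
  C: 5 × 12.011 = 60.055
  H: 9 × 1.008 = 9.072
  I: 1 × 126.904 = 126.904
  S: 1 × 32.060 = 32.060
Sum: 5×12.011 + 9×1.008 + 1×126.904 + 1×32.060 = 228.091 → 228.09 g/mol.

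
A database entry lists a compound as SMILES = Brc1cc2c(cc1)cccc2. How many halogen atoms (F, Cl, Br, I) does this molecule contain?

1

Halogen atoms appear at heavy-atom position 1 (1×Br).
Halogen count: 1.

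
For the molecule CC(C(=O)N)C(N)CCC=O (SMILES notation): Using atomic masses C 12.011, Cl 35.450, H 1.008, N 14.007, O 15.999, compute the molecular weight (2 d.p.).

158.20 g/mol

First, the molecular formula is C7H14N2O2 (counting implicit H from valence).
  C: 7 × 12.011 = 84.077
  H: 14 × 1.008 = 14.112
  N: 2 × 14.007 = 28.014
  O: 2 × 15.999 = 31.998
Sum: 7×12.011 + 14×1.008 + 2×14.007 + 2×15.999 = 158.201 → 158.20 g/mol.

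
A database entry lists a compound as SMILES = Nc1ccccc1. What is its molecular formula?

C6H7N

Walk through each heavy atom and fill implicit hydrogens from standard valence (C 4, N 3, O 2, S 2, halogen 1); for lowercase aromatic atoms, an aromatic c carries 1 H when it has two neighbours and 0 H with three, and aromatic n carries 0 H:
  atom 1: N, bond orders sum to 1 (valence 3) → 2 H
  atom 2: aromatic c, 3 neighbours → 0 H
  atom 3: aromatic c, 2 neighbours → 1 H
  atom 4: aromatic c, 2 neighbours → 1 H
  atom 5: aromatic c, 2 neighbours → 1 H
  atom 6: aromatic c, 2 neighbours → 1 H
  atom 7: aromatic c, 2 neighbours → 1 H
Totals → C:6, H:7, N:1.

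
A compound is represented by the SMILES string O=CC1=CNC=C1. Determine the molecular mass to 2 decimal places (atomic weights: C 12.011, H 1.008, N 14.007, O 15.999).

95.10 g/mol

First, the molecular formula is C5H5NO (counting implicit H from valence).
  C: 5 × 12.011 = 60.055
  H: 5 × 1.008 = 5.040
  N: 1 × 14.007 = 14.007
  O: 1 × 15.999 = 15.999
Sum: 5×12.011 + 5×1.008 + 1×14.007 + 1×15.999 = 95.101 → 95.10 g/mol.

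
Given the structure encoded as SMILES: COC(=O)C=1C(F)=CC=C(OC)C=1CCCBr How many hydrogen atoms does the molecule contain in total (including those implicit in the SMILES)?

14

Walk through each heavy atom and fill implicit hydrogens from standard valence (C 4, N 3, O 2, S 2, halogen 1):
  atom 1: C, bond orders sum to 1 (valence 4) → 3 H
  atom 2: O, bond orders sum to 2 (valence 2) → 0 H
  atom 3: C, bond orders sum to 4 (valence 4) → 0 H
  atom 4: O, bond orders sum to 2 (valence 2) → 0 H
  atom 5: C, bond orders sum to 4 (valence 4) → 0 H
  atom 6: C, bond orders sum to 4 (valence 4) → 0 H
  atom 7: F (halogen, monovalent) → 0 H
  atom 8: C, bond orders sum to 3 (valence 4) → 1 H
  atom 9: C, bond orders sum to 3 (valence 4) → 1 H
  atom 10: C, bond orders sum to 4 (valence 4) → 0 H
  atom 11: O, bond orders sum to 2 (valence 2) → 0 H
  atom 12: C, bond orders sum to 1 (valence 4) → 3 H
  atom 13: C, bond orders sum to 4 (valence 4) → 0 H
  atom 14: C, bond orders sum to 2 (valence 4) → 2 H
  atom 15: C, bond orders sum to 2 (valence 4) → 2 H
  atom 16: C, bond orders sum to 2 (valence 4) → 2 H
  atom 17: Br (halogen, monovalent) → 0 H
Total hydrogens: 14.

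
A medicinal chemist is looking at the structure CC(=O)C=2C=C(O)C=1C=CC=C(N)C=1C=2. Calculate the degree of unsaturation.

8

Degree of unsaturation = (number of rings) + (number of π bonds).
Ring closures in the SMILES: 2.
π bonds: 6 double bonds (each 1 DoU) → 6 DoU from unsaturation.
Total DoU = 2 + 6 = 8.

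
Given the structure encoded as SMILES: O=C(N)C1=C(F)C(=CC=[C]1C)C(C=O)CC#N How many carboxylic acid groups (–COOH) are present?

Scan the SMILES for the carboxylic acid motif — none present.
Groups that are present: 1 aldehyde, 1 amide, 1 nitrile.

0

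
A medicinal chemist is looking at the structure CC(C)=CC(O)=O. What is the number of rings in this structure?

In SMILES, each pair of matching ring-closure digits denotes one ring-closing bond; the number of such bonds equals the number of independent rings.
Ring-closure bonds here: 0.

0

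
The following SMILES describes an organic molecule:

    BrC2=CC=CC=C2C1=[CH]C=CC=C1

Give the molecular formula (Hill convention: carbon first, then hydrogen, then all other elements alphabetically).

Walk through each heavy atom and fill implicit hydrogens from standard valence (C 4, N 3, O 2, S 2, halogen 1):
  atom 1: Br (halogen, monovalent) → 0 H
  atom 2: C, bond orders sum to 4 (valence 4) → 0 H
  atom 3: C, bond orders sum to 3 (valence 4) → 1 H
  atom 4: C, bond orders sum to 3 (valence 4) → 1 H
  atom 5: C, bond orders sum to 3 (valence 4) → 1 H
  atom 6: C, bond orders sum to 3 (valence 4) → 1 H
  atom 7: C, bond orders sum to 4 (valence 4) → 0 H
  atom 8: C, bond orders sum to 4 (valence 4) → 0 H
  atom 9: C with explicit H count 1
  atom 10: C, bond orders sum to 3 (valence 4) → 1 H
  atom 11: C, bond orders sum to 3 (valence 4) → 1 H
  atom 12: C, bond orders sum to 3 (valence 4) → 1 H
  atom 13: C, bond orders sum to 3 (valence 4) → 1 H
Totals → C:12, H:9, Br:1.
In Hill order: C12H9Br.

C12H9Br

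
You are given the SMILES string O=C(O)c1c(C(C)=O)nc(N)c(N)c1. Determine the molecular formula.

C8H9N3O3

Walk through each heavy atom and fill implicit hydrogens from standard valence (C 4, N 3, O 2, S 2, halogen 1); for lowercase aromatic atoms, an aromatic c carries 1 H when it has two neighbours and 0 H with three, and aromatic n carries 0 H:
  atom 1: O, bond orders sum to 2 (valence 2) → 0 H
  atom 2: C, bond orders sum to 4 (valence 4) → 0 H
  atom 3: O, bond orders sum to 1 (valence 2) → 1 H
  atom 4: aromatic c, 3 neighbours → 0 H
  atom 5: aromatic c, 3 neighbours → 0 H
  atom 6: C, bond orders sum to 4 (valence 4) → 0 H
  atom 7: C, bond orders sum to 1 (valence 4) → 3 H
  atom 8: O, bond orders sum to 2 (valence 2) → 0 H
  atom 9: aromatic n, 2 neighbours → 0 H
  atom 10: aromatic c, 3 neighbours → 0 H
  atom 11: N, bond orders sum to 1 (valence 3) → 2 H
  atom 12: aromatic c, 3 neighbours → 0 H
  atom 13: N, bond orders sum to 1 (valence 3) → 2 H
  atom 14: aromatic c, 2 neighbours → 1 H
Totals → C:8, H:9, N:3, O:3.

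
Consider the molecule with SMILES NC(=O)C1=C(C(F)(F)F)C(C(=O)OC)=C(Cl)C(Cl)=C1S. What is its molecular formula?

C10H6Cl2F3NO3S

Walk through each heavy atom and fill implicit hydrogens from standard valence (C 4, N 3, O 2, S 2, halogen 1):
  atom 1: N, bond orders sum to 1 (valence 3) → 2 H
  atom 2: C, bond orders sum to 4 (valence 4) → 0 H
  atom 3: O, bond orders sum to 2 (valence 2) → 0 H
  atom 4: C, bond orders sum to 4 (valence 4) → 0 H
  atom 5: C, bond orders sum to 4 (valence 4) → 0 H
  atom 6: C, bond orders sum to 4 (valence 4) → 0 H
  atom 7: F (halogen, monovalent) → 0 H
  atom 8: F (halogen, monovalent) → 0 H
  atom 9: F (halogen, monovalent) → 0 H
  atom 10: C, bond orders sum to 4 (valence 4) → 0 H
  atom 11: C, bond orders sum to 4 (valence 4) → 0 H
  atom 12: O, bond orders sum to 2 (valence 2) → 0 H
  atom 13: O, bond orders sum to 2 (valence 2) → 0 H
  atom 14: C, bond orders sum to 1 (valence 4) → 3 H
  atom 15: C, bond orders sum to 4 (valence 4) → 0 H
  atom 16: Cl (halogen, monovalent) → 0 H
  atom 17: C, bond orders sum to 4 (valence 4) → 0 H
  atom 18: Cl (halogen, monovalent) → 0 H
  atom 19: C, bond orders sum to 4 (valence 4) → 0 H
  atom 20: S, bond orders sum to 1 (valence 2) → 1 H
Totals → C:10, H:6, Cl:2, F:3, N:1, O:3, S:1.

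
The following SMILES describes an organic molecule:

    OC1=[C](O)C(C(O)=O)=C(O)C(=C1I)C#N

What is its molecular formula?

C8H4INO5

Walk through each heavy atom and fill implicit hydrogens from standard valence (C 4, N 3, O 2, S 2, halogen 1):
  atom 1: O, bond orders sum to 1 (valence 2) → 1 H
  atom 2: C, bond orders sum to 4 (valence 4) → 0 H
  atom 3: C with explicit H count 0
  atom 4: O, bond orders sum to 1 (valence 2) → 1 H
  atom 5: C, bond orders sum to 4 (valence 4) → 0 H
  atom 6: C, bond orders sum to 4 (valence 4) → 0 H
  atom 7: O, bond orders sum to 1 (valence 2) → 1 H
  atom 8: O, bond orders sum to 2 (valence 2) → 0 H
  atom 9: C, bond orders sum to 4 (valence 4) → 0 H
  atom 10: O, bond orders sum to 1 (valence 2) → 1 H
  atom 11: C, bond orders sum to 4 (valence 4) → 0 H
  atom 12: C, bond orders sum to 4 (valence 4) → 0 H
  atom 13: I (halogen, monovalent) → 0 H
  atom 14: C, bond orders sum to 4 (valence 4) → 0 H
  atom 15: N, bond orders sum to 3 (valence 3) → 0 H
Totals → C:8, H:4, I:1, N:1, O:5.
In Hill order: C8H4INO5.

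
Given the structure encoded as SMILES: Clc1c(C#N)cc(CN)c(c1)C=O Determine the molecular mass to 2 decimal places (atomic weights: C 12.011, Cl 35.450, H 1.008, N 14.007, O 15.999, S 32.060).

First, the molecular formula is C9H7ClN2O (counting implicit H from valence).
  C: 9 × 12.011 = 108.099
  Cl: 1 × 35.450 = 35.450
  H: 7 × 1.008 = 7.056
  N: 2 × 14.007 = 28.014
  O: 1 × 15.999 = 15.999
Sum: 9×12.011 + 1×35.450 + 7×1.008 + 2×14.007 + 1×15.999 = 194.618 → 194.62 g/mol.

194.62 g/mol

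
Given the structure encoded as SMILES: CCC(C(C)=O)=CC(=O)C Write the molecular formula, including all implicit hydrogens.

Walk through each heavy atom and fill implicit hydrogens from standard valence (C 4, N 3, O 2, S 2, halogen 1):
  atom 1: C, bond orders sum to 1 (valence 4) → 3 H
  atom 2: C, bond orders sum to 2 (valence 4) → 2 H
  atom 3: C, bond orders sum to 4 (valence 4) → 0 H
  atom 4: C, bond orders sum to 4 (valence 4) → 0 H
  atom 5: C, bond orders sum to 1 (valence 4) → 3 H
  atom 6: O, bond orders sum to 2 (valence 2) → 0 H
  atom 7: C, bond orders sum to 3 (valence 4) → 1 H
  atom 8: C, bond orders sum to 4 (valence 4) → 0 H
  atom 9: O, bond orders sum to 2 (valence 2) → 0 H
  atom 10: C, bond orders sum to 1 (valence 4) → 3 H
Totals → C:8, H:12, O:2.

C8H12O2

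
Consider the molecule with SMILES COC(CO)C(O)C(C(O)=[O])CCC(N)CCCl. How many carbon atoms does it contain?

11

Count every carbon token in the SMILES (each C, including those in ring-closure positions and inside branches).
Carbon count: 11.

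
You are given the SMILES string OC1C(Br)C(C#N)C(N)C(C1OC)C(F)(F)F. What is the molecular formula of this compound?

C9H12BrF3N2O2

Walk through each heavy atom and fill implicit hydrogens from standard valence (C 4, N 3, O 2, S 2, halogen 1):
  atom 1: O, bond orders sum to 1 (valence 2) → 1 H
  atom 2: C, bond orders sum to 3 (valence 4) → 1 H
  atom 3: C, bond orders sum to 3 (valence 4) → 1 H
  atom 4: Br (halogen, monovalent) → 0 H
  atom 5: C, bond orders sum to 3 (valence 4) → 1 H
  atom 6: C, bond orders sum to 4 (valence 4) → 0 H
  atom 7: N, bond orders sum to 3 (valence 3) → 0 H
  atom 8: C, bond orders sum to 3 (valence 4) → 1 H
  atom 9: N, bond orders sum to 1 (valence 3) → 2 H
  atom 10: C, bond orders sum to 3 (valence 4) → 1 H
  atom 11: C, bond orders sum to 3 (valence 4) → 1 H
  atom 12: O, bond orders sum to 2 (valence 2) → 0 H
  atom 13: C, bond orders sum to 1 (valence 4) → 3 H
  atom 14: C, bond orders sum to 4 (valence 4) → 0 H
  atom 15: F (halogen, monovalent) → 0 H
  atom 16: F (halogen, monovalent) → 0 H
  atom 17: F (halogen, monovalent) → 0 H
Totals → C:9, H:12, Br:1, F:3, N:2, O:2.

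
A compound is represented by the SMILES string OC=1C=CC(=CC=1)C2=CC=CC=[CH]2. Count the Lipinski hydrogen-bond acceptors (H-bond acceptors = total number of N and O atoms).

N atoms: 0; O atoms: 1.
Lipinski HBA = 0 + 1 = 1.

1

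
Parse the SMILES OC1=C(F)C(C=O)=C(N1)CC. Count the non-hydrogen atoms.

Every atom symbol written in the SMILES (organic subset) is one heavy atom; implicit H are not written.
Heavy atoms by element → C:7, F:1, N:1, O:2.
Total: 11.

11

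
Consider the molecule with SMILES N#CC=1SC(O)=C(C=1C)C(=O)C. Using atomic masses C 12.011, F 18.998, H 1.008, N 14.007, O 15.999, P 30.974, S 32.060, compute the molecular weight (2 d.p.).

181.21 g/mol

First, the molecular formula is C8H7NO2S (counting implicit H from valence).
  C: 8 × 12.011 = 96.088
  H: 7 × 1.008 = 7.056
  N: 1 × 14.007 = 14.007
  O: 2 × 15.999 = 31.998
  S: 1 × 32.060 = 32.060
Sum: 8×12.011 + 7×1.008 + 1×14.007 + 2×15.999 + 1×32.060 = 181.209 → 181.21 g/mol.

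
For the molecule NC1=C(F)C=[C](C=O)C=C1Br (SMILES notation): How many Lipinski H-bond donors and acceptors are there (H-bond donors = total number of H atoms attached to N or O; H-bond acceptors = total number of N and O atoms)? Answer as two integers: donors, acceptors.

2, 2

Donors: find every N or O and count the H atoms it carries.
  atom 1 (N): bond orders sum to 1 → 2 H
  atom 8 (O): bond orders sum to 2 → 0 H
Lipinski HBD = 2.
Acceptors: N atoms = 1, O atoms = 1 → HBA = 2.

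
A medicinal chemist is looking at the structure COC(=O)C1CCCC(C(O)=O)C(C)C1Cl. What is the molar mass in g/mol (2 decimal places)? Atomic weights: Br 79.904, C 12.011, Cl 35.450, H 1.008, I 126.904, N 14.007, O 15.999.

248.70 g/mol

First, the molecular formula is C11H17ClO4 (counting implicit H from valence).
  C: 11 × 12.011 = 132.121
  Cl: 1 × 35.450 = 35.450
  H: 17 × 1.008 = 17.136
  O: 4 × 15.999 = 63.996
Sum: 11×12.011 + 1×35.450 + 17×1.008 + 4×15.999 = 248.703 → 248.70 g/mol.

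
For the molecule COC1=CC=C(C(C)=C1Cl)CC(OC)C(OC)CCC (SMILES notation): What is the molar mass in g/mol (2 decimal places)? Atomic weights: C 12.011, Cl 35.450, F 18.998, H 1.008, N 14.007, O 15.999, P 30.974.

First, the molecular formula is C16H25ClO3 (counting implicit H from valence).
  C: 16 × 12.011 = 192.176
  Cl: 1 × 35.450 = 35.450
  H: 25 × 1.008 = 25.200
  O: 3 × 15.999 = 47.997
Sum: 16×12.011 + 1×35.450 + 25×1.008 + 3×15.999 = 300.823 → 300.82 g/mol.

300.82 g/mol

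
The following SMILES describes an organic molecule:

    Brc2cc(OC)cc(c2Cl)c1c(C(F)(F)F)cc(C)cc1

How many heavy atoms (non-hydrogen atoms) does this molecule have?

Every atom symbol written in the SMILES (organic subset) is one heavy atom; implicit H are not written.
Heavy atoms by element → Br:1, C:15, Cl:1, F:3, O:1.
Total: 21.

21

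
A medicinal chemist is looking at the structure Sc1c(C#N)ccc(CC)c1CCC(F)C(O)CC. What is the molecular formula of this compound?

Walk through each heavy atom and fill implicit hydrogens from standard valence (C 4, N 3, O 2, S 2, halogen 1); for lowercase aromatic atoms, an aromatic c carries 1 H when it has two neighbours and 0 H with three, and aromatic n carries 0 H:
  atom 1: S, bond orders sum to 1 (valence 2) → 1 H
  atom 2: aromatic c, 3 neighbours → 0 H
  atom 3: aromatic c, 3 neighbours → 0 H
  atom 4: C, bond orders sum to 4 (valence 4) → 0 H
  atom 5: N, bond orders sum to 3 (valence 3) → 0 H
  atom 6: aromatic c, 2 neighbours → 1 H
  atom 7: aromatic c, 2 neighbours → 1 H
  atom 8: aromatic c, 3 neighbours → 0 H
  atom 9: C, bond orders sum to 2 (valence 4) → 2 H
  atom 10: C, bond orders sum to 1 (valence 4) → 3 H
  atom 11: aromatic c, 3 neighbours → 0 H
  atom 12: C, bond orders sum to 2 (valence 4) → 2 H
  atom 13: C, bond orders sum to 2 (valence 4) → 2 H
  atom 14: C, bond orders sum to 3 (valence 4) → 1 H
  atom 15: F (halogen, monovalent) → 0 H
  atom 16: C, bond orders sum to 3 (valence 4) → 1 H
  atom 17: O, bond orders sum to 1 (valence 2) → 1 H
  atom 18: C, bond orders sum to 2 (valence 4) → 2 H
  atom 19: C, bond orders sum to 1 (valence 4) → 3 H
Totals → C:15, H:20, F:1, N:1, O:1, S:1.
In Hill order: C15H20FNOS.

C15H20FNOS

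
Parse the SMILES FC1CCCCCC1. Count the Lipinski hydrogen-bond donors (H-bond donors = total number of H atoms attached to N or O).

0

Donors: find every N or O and count the H atoms it carries.
  (no N or O atoms present)
Lipinski HBD = 0.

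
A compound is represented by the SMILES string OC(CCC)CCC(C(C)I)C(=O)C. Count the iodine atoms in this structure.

1

Scan the SMILES for I atoms (remember two-letter symbols like Cl and Br are single atoms).
Iodine count: 1.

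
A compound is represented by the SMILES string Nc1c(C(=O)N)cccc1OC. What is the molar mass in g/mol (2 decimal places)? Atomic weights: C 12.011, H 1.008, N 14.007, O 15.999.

First, the molecular formula is C8H10N2O2 (counting implicit H from valence).
  C: 8 × 12.011 = 96.088
  H: 10 × 1.008 = 10.080
  N: 2 × 14.007 = 28.014
  O: 2 × 15.999 = 31.998
Sum: 8×12.011 + 10×1.008 + 2×14.007 + 2×15.999 = 166.180 → 166.18 g/mol.

166.18 g/mol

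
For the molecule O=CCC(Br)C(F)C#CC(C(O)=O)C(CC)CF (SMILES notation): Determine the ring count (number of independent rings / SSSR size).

In SMILES, each pair of matching ring-closure digits denotes one ring-closing bond; the number of such bonds equals the number of independent rings.
Ring-closure bonds here: 0.

0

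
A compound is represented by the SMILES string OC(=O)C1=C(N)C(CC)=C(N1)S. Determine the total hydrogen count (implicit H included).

Walk through each heavy atom and fill implicit hydrogens from standard valence (C 4, N 3, O 2, S 2, halogen 1):
  atom 1: O, bond orders sum to 1 (valence 2) → 1 H
  atom 2: C, bond orders sum to 4 (valence 4) → 0 H
  atom 3: O, bond orders sum to 2 (valence 2) → 0 H
  atom 4: C, bond orders sum to 4 (valence 4) → 0 H
  atom 5: C, bond orders sum to 4 (valence 4) → 0 H
  atom 6: N, bond orders sum to 1 (valence 3) → 2 H
  atom 7: C, bond orders sum to 4 (valence 4) → 0 H
  atom 8: C, bond orders sum to 2 (valence 4) → 2 H
  atom 9: C, bond orders sum to 1 (valence 4) → 3 H
  atom 10: C, bond orders sum to 4 (valence 4) → 0 H
  atom 11: N, bond orders sum to 2 (valence 3) → 1 H
  atom 12: S, bond orders sum to 1 (valence 2) → 1 H
Total hydrogens: 10.

10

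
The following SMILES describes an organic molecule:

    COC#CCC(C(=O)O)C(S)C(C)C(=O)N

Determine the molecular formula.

C10H15NO4S

Walk through each heavy atom and fill implicit hydrogens from standard valence (C 4, N 3, O 2, S 2, halogen 1):
  atom 1: C, bond orders sum to 1 (valence 4) → 3 H
  atom 2: O, bond orders sum to 2 (valence 2) → 0 H
  atom 3: C, bond orders sum to 4 (valence 4) → 0 H
  atom 4: C, bond orders sum to 4 (valence 4) → 0 H
  atom 5: C, bond orders sum to 2 (valence 4) → 2 H
  atom 6: C, bond orders sum to 3 (valence 4) → 1 H
  atom 7: C, bond orders sum to 4 (valence 4) → 0 H
  atom 8: O, bond orders sum to 2 (valence 2) → 0 H
  atom 9: O, bond orders sum to 1 (valence 2) → 1 H
  atom 10: C, bond orders sum to 3 (valence 4) → 1 H
  atom 11: S, bond orders sum to 1 (valence 2) → 1 H
  atom 12: C, bond orders sum to 3 (valence 4) → 1 H
  atom 13: C, bond orders sum to 1 (valence 4) → 3 H
  atom 14: C, bond orders sum to 4 (valence 4) → 0 H
  atom 15: O, bond orders sum to 2 (valence 2) → 0 H
  atom 16: N, bond orders sum to 1 (valence 3) → 2 H
Totals → C:10, H:15, N:1, O:4, S:1.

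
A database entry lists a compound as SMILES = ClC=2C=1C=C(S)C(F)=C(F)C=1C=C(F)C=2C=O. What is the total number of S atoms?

1

Scan the SMILES for S atoms (remember two-letter symbols like Cl and Br are single atoms).
Sulfur count: 1.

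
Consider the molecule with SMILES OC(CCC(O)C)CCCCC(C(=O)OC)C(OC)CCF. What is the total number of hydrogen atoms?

31

Walk through each heavy atom and fill implicit hydrogens from standard valence (C 4, N 3, O 2, S 2, halogen 1):
  atom 1: O, bond orders sum to 1 (valence 2) → 1 H
  atom 2: C, bond orders sum to 3 (valence 4) → 1 H
  atom 3: C, bond orders sum to 2 (valence 4) → 2 H
  atom 4: C, bond orders sum to 2 (valence 4) → 2 H
  atom 5: C, bond orders sum to 3 (valence 4) → 1 H
  atom 6: O, bond orders sum to 1 (valence 2) → 1 H
  atom 7: C, bond orders sum to 1 (valence 4) → 3 H
  atom 8: C, bond orders sum to 2 (valence 4) → 2 H
  atom 9: C, bond orders sum to 2 (valence 4) → 2 H
  atom 10: C, bond orders sum to 2 (valence 4) → 2 H
  atom 11: C, bond orders sum to 2 (valence 4) → 2 H
  atom 12: C, bond orders sum to 3 (valence 4) → 1 H
  atom 13: C, bond orders sum to 4 (valence 4) → 0 H
  atom 14: O, bond orders sum to 2 (valence 2) → 0 H
  atom 15: O, bond orders sum to 2 (valence 2) → 0 H
  atom 16: C, bond orders sum to 1 (valence 4) → 3 H
  atom 17: C, bond orders sum to 3 (valence 4) → 1 H
  atom 18: O, bond orders sum to 2 (valence 2) → 0 H
  atom 19: C, bond orders sum to 1 (valence 4) → 3 H
  atom 20: C, bond orders sum to 2 (valence 4) → 2 H
  atom 21: C, bond orders sum to 2 (valence 4) → 2 H
  atom 22: F (halogen, monovalent) → 0 H
Total hydrogens: 31.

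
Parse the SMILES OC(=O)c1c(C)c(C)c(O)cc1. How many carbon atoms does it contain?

9

Count every carbon token in the SMILES (each C, including those in ring-closure positions and inside branches).
Carbon count: 9.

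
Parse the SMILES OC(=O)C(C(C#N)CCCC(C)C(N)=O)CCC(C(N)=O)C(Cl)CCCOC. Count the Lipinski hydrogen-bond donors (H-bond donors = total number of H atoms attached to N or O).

Donors: find every N or O and count the H atoms it carries.
  atom 1 (O): bond orders sum to 1 → 1 H
  atom 3 (O): bond orders sum to 2 → 0 H
  atom 7 (N): bond orders sum to 3 → 0 H
  atom 14 (N): bond orders sum to 1 → 2 H
  atom 15 (O): bond orders sum to 2 → 0 H
  atom 20 (N): bond orders sum to 1 → 2 H
  atom 21 (O): bond orders sum to 2 → 0 H
  atom 27 (O): bond orders sum to 2 → 0 H
Lipinski HBD = 5.

5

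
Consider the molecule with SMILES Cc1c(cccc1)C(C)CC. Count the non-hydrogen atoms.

Every atom symbol written in the SMILES (organic subset) is one heavy atom; implicit H are not written.
Heavy atoms by element → C:11.
Total: 11.

11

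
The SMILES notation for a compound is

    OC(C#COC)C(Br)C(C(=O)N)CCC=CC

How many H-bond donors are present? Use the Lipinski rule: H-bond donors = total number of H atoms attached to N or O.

3

Donors: find every N or O and count the H atoms it carries.
  atom 1 (O): bond orders sum to 1 → 1 H
  atom 5 (O): bond orders sum to 2 → 0 H
  atom 11 (O): bond orders sum to 2 → 0 H
  atom 12 (N): bond orders sum to 1 → 2 H
Lipinski HBD = 3.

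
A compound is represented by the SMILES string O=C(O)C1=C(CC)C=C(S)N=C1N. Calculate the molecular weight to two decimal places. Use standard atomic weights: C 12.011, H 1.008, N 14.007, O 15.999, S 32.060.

198.24 g/mol

First, the molecular formula is C8H10N2O2S (counting implicit H from valence).
  C: 8 × 12.011 = 96.088
  H: 10 × 1.008 = 10.080
  N: 2 × 14.007 = 28.014
  O: 2 × 15.999 = 31.998
  S: 1 × 32.060 = 32.060
Sum: 8×12.011 + 10×1.008 + 2×14.007 + 2×15.999 + 1×32.060 = 198.240 → 198.24 g/mol.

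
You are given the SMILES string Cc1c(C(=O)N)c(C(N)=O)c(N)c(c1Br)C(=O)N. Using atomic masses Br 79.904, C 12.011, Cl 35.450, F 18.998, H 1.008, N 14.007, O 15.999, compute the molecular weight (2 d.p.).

First, the molecular formula is C10H11BrN4O3 (counting implicit H from valence).
  Br: 1 × 79.904 = 79.904
  C: 10 × 12.011 = 120.110
  H: 11 × 1.008 = 11.088
  N: 4 × 14.007 = 56.028
  O: 3 × 15.999 = 47.997
Sum: 1×79.904 + 10×12.011 + 11×1.008 + 4×14.007 + 3×15.999 = 315.127 → 315.13 g/mol.

315.13 g/mol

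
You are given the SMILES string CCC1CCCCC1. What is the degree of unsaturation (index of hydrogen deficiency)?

Molecular formula: C8H16.
DoU = (2C + 2 + N − H − X) / 2, where X is the halogen count and O/S are ignored.
    = (2·8 + 2 + 0 − 16 − 0) / 2 = 2 / 2 = 1.

1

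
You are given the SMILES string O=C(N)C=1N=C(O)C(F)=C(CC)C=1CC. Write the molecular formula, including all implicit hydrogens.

Walk through each heavy atom and fill implicit hydrogens from standard valence (C 4, N 3, O 2, S 2, halogen 1):
  atom 1: O, bond orders sum to 2 (valence 2) → 0 H
  atom 2: C, bond orders sum to 4 (valence 4) → 0 H
  atom 3: N, bond orders sum to 1 (valence 3) → 2 H
  atom 4: C, bond orders sum to 4 (valence 4) → 0 H
  atom 5: N, bond orders sum to 3 (valence 3) → 0 H
  atom 6: C, bond orders sum to 4 (valence 4) → 0 H
  atom 7: O, bond orders sum to 1 (valence 2) → 1 H
  atom 8: C, bond orders sum to 4 (valence 4) → 0 H
  atom 9: F (halogen, monovalent) → 0 H
  atom 10: C, bond orders sum to 4 (valence 4) → 0 H
  atom 11: C, bond orders sum to 2 (valence 4) → 2 H
  atom 12: C, bond orders sum to 1 (valence 4) → 3 H
  atom 13: C, bond orders sum to 4 (valence 4) → 0 H
  atom 14: C, bond orders sum to 2 (valence 4) → 2 H
  atom 15: C, bond orders sum to 1 (valence 4) → 3 H
Totals → C:10, H:13, F:1, N:2, O:2.

C10H13FN2O2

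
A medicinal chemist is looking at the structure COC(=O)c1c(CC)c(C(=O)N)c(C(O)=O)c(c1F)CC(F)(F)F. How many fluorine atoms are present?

Scan the SMILES for F atoms (remember two-letter symbols like Cl and Br are single atoms).
Fluorine count: 4.

4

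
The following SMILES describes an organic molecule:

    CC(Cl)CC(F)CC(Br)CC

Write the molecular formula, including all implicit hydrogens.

C8H15BrClF

Walk through each heavy atom and fill implicit hydrogens from standard valence (C 4, N 3, O 2, S 2, halogen 1):
  atom 1: C, bond orders sum to 1 (valence 4) → 3 H
  atom 2: C, bond orders sum to 3 (valence 4) → 1 H
  atom 3: Cl (halogen, monovalent) → 0 H
  atom 4: C, bond orders sum to 2 (valence 4) → 2 H
  atom 5: C, bond orders sum to 3 (valence 4) → 1 H
  atom 6: F (halogen, monovalent) → 0 H
  atom 7: C, bond orders sum to 2 (valence 4) → 2 H
  atom 8: C, bond orders sum to 3 (valence 4) → 1 H
  atom 9: Br (halogen, monovalent) → 0 H
  atom 10: C, bond orders sum to 2 (valence 4) → 2 H
  atom 11: C, bond orders sum to 1 (valence 4) → 3 H
Totals → C:8, H:15, Br:1, Cl:1, F:1.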